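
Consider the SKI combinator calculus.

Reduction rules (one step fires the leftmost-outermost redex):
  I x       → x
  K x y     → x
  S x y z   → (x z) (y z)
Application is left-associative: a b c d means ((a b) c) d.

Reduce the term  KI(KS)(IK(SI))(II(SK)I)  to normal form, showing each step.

Answer: normal form = SI  (in 4 steps)

Derivation:
  start: KI(KS)(IK(SI))(II(SK)I)
  →1  I(IK(SI))(II(SK)I)
  →2  IK(SI)(II(SK)I)
  →3  K(SI)(II(SK)I)
  →4  SI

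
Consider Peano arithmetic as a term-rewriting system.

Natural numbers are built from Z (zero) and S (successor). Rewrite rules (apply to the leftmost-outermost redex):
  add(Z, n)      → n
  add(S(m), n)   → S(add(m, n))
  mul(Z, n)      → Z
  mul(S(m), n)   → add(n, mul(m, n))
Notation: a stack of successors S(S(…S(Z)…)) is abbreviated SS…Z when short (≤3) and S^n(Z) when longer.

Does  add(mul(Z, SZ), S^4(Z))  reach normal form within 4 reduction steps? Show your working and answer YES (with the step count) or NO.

Answer: YES — reaches normal form S^4(Z) in 2 ≤ 4 steps

Reduction:
  start: add(mul(Z, SZ), S^4(Z))
  →1  add(Z, S^4(Z))
  →2  S^4(Z)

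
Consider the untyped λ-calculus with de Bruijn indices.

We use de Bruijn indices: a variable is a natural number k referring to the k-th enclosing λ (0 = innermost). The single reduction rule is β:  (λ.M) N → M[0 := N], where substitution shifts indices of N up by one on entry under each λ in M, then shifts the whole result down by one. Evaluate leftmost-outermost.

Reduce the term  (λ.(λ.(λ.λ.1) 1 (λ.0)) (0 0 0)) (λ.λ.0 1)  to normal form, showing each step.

Answer: normal form = λ.λ.0 1  (in 4 steps)

Working:
  start: (λ.(λ.(λ.λ.1) 1 (λ.0)) (0 0 0)) (λ.λ.0 1)
  [1] (λ.(λ.λ.1) (λ.λ.0 1) (λ.0)) ((λ.λ.0 1) (λ.λ.0 1) (λ.λ.0 1))
  [2] (λ.λ.1) (λ.λ.0 1) (λ.0)
  [3] (λ.λ.λ.0 1) (λ.0)
  [4] λ.λ.0 1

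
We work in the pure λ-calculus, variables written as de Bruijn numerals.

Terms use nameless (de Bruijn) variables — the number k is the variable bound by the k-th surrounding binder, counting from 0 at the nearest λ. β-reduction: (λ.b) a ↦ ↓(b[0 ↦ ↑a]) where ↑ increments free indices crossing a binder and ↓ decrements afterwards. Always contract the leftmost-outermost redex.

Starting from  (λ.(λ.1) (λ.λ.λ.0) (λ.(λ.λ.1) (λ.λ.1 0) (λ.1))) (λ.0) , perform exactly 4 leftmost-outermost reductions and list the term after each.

  start: (λ.(λ.1) (λ.λ.λ.0) (λ.(λ.λ.1) (λ.λ.1 0) (λ.1))) (λ.0)
  step 1: (λ.λ.0) (λ.λ.λ.0) (λ.(λ.λ.1) (λ.λ.1 0) (λ.1))
  step 2: (λ.0) (λ.(λ.λ.1) (λ.λ.1 0) (λ.1))
  step 3: λ.(λ.λ.1) (λ.λ.1 0) (λ.1)
  step 4: λ.(λ.λ.λ.1 0) (λ.1)

Answer: after 4 steps: λ.(λ.λ.λ.1 0) (λ.1)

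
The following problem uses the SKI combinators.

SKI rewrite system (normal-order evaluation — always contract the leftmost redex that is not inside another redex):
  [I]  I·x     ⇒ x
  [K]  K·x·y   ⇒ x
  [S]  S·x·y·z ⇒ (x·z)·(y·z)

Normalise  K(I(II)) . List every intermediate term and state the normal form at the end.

  start: K(I(II))
  [1] K(II)
  [2] KI

Answer: normal form = KI  (in 2 steps)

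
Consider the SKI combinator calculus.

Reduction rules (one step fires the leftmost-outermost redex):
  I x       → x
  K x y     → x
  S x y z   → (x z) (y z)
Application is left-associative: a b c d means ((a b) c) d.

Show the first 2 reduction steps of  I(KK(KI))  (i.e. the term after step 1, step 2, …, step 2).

  start: I(KK(KI))
  step 1: KK(KI)
  step 2: K

Answer: after 2 steps: K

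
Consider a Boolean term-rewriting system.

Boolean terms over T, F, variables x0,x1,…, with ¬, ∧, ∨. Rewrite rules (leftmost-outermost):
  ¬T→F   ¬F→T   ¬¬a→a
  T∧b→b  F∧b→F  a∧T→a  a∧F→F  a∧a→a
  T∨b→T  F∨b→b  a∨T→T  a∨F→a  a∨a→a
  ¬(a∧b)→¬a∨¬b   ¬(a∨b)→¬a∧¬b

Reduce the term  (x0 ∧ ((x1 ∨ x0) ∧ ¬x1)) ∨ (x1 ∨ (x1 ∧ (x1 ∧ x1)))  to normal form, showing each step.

Answer: normal form = (x0 ∧ ((x1 ∨ x0) ∧ ¬x1)) ∨ x1  (in 3 steps)

Reduction:
  start: (x0 ∧ ((x1 ∨ x0) ∧ ¬x1)) ∨ (x1 ∨ (x1 ∧ (x1 ∧ x1)))
  →1  (x0 ∧ ((x1 ∨ x0) ∧ ¬x1)) ∨ (x1 ∨ (x1 ∧ x1))
  →2  (x0 ∧ ((x1 ∨ x0) ∧ ¬x1)) ∨ (x1 ∨ x1)
  →3  (x0 ∧ ((x1 ∨ x0) ∧ ¬x1)) ∨ x1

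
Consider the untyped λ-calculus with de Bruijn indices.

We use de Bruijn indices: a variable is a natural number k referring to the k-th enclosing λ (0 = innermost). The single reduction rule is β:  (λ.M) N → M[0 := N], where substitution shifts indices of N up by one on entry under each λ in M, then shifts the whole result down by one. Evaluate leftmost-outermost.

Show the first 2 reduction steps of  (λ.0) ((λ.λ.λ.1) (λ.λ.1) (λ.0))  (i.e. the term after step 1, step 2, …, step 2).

  start: (λ.0) ((λ.λ.λ.1) (λ.λ.1) (λ.0))
  [1] (λ.λ.λ.1) (λ.λ.1) (λ.0)
  [2] (λ.λ.1) (λ.0)

Answer: after 2 steps: (λ.λ.1) (λ.0)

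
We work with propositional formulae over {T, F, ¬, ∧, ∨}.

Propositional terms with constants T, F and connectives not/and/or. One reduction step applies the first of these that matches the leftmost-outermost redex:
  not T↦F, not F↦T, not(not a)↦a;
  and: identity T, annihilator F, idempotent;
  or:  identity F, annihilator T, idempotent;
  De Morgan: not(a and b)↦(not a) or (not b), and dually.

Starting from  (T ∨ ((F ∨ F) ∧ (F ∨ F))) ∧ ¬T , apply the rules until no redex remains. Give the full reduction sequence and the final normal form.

  start: (T ∨ ((F ∨ F) ∧ (F ∨ F))) ∧ ¬T
  →1  T ∧ ¬T
  →2  ¬T
  →3  F

Answer: normal form = F  (in 3 steps)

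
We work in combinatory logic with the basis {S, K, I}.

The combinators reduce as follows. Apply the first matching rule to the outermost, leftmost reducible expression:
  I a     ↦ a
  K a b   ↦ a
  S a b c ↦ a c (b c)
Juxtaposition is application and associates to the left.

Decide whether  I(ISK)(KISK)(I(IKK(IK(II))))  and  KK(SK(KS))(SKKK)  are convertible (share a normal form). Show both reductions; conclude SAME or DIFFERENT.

Answer: DIFFERENT — A ⇓ K, B ⇓ KK

Derivation:
Term A:
  start: I(ISK)(KISK)(I(IKK(IK(II))))
  →1  ISK(KISK)(I(IKK(IK(II))))
  →2  SK(KISK)(I(IKK(IK(II))))
  →3  K(I(IKK(IK(II))))(KISK(I(IKK(IK(II)))))
  →4  I(IKK(IK(II)))
  →5  IKK(IK(II))
  →6  KK(IK(II))
  →7  K

Term B:
  start: KK(SK(KS))(SKKK)
  →1  K(SKKK)
  →2  K(KK(KK))
  →3  KK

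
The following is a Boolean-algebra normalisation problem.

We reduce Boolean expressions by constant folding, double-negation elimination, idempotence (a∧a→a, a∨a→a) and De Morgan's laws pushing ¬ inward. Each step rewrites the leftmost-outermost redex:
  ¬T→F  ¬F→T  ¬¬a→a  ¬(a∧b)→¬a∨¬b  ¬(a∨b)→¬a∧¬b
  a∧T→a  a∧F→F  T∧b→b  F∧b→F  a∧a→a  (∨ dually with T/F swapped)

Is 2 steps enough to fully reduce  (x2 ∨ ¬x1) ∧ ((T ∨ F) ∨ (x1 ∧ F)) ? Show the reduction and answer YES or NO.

Answer: NO — after 2 steps the term is (x2 ∨ ¬x1) ∧ T, not yet normal

Working:
  start: (x2 ∨ ¬x1) ∧ ((T ∨ F) ∨ (x1 ∧ F))
  step 1: (x2 ∨ ¬x1) ∧ (T ∨ (x1 ∧ F))
  step 2: (x2 ∨ ¬x1) ∧ T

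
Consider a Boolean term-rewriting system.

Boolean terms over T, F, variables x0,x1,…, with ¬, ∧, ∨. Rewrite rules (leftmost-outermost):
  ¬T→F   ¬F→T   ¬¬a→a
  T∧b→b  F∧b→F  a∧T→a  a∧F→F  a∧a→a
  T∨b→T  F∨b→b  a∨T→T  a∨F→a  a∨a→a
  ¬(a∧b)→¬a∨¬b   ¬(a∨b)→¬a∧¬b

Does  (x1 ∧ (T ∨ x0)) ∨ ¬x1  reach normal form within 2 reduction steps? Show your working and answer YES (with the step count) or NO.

Answer: YES — reaches normal form x1 ∨ ¬x1 in 2 ≤ 2 steps

Derivation:
  start: (x1 ∧ (T ∨ x0)) ∨ ¬x1
  →1  (x1 ∧ T) ∨ ¬x1
  →2  x1 ∨ ¬x1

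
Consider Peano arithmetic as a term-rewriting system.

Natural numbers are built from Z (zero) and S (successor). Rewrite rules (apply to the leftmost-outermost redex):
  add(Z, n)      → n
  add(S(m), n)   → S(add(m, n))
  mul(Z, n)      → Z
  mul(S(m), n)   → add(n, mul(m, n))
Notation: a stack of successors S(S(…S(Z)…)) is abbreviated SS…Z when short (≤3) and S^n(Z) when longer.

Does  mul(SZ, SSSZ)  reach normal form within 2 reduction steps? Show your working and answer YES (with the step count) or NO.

  start: mul(SZ, SSSZ)
  [1] add(SSSZ, mul(Z, SSSZ))
  [2] S(add(SSZ, mul(Z, SSSZ)))

Answer: NO — after 2 steps the term is S(add(SSZ, mul(Z, SSSZ))), not yet normal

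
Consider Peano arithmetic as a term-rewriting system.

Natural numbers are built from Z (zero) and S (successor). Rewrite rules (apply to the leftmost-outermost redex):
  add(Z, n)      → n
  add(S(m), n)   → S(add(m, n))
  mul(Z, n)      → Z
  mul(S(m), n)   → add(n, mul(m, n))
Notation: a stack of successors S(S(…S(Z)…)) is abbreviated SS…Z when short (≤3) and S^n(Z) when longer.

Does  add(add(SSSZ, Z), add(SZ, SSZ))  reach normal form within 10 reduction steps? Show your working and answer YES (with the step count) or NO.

  start: add(add(SSSZ, Z), add(SZ, SSZ))
  step 1: add(S(add(SSZ, Z)), add(SZ, SSZ))
  step 2: S(add(add(SSZ, Z), add(SZ, SSZ)))
  step 3: S(add(S(add(SZ, Z)), add(SZ, SSZ)))
  step 4: S(S(add(add(SZ, Z), add(SZ, SSZ))))
  step 5: S(S(add(S(add(Z, Z)), add(SZ, SSZ))))
  step 6: S(S(S(add(add(Z, Z), add(SZ, SSZ)))))
  step 7: S(S(S(add(Z, add(SZ, SSZ)))))
  step 8: S(S(S(add(SZ, SSZ))))
  step 9: S(S(S(S(add(Z, SSZ)))))
  step 10: S^6(Z)

Answer: YES — reaches normal form S^6(Z) in 10 ≤ 10 steps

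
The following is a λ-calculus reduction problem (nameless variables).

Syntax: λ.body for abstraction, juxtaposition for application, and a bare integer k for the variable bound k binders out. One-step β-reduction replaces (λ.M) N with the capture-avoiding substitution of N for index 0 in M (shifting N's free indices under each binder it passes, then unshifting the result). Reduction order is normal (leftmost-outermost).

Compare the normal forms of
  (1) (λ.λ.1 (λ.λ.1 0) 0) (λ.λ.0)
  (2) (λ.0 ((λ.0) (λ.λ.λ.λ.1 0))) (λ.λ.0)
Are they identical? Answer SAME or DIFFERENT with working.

Answer: SAME — A ⇓ λ.0, B ⇓ λ.0

Derivation:
Term A:
  start: (λ.λ.1 (λ.λ.1 0) 0) (λ.λ.0)
  step 1: λ.(λ.λ.0) (λ.λ.1 0) 0
  step 2: λ.(λ.0) 0
  step 3: λ.0

Term B:
  start: (λ.0 ((λ.0) (λ.λ.λ.λ.1 0))) (λ.λ.0)
  step 1: (λ.λ.0) ((λ.0) (λ.λ.λ.λ.1 0))
  step 2: λ.0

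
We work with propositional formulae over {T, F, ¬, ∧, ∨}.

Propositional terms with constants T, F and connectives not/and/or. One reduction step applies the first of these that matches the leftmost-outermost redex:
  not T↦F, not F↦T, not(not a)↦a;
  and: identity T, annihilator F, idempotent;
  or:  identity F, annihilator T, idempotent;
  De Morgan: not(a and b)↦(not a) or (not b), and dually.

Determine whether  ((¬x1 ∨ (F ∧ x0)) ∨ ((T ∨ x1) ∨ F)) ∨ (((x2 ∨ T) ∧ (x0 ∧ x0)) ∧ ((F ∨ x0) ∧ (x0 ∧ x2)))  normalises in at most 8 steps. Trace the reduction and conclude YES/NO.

  start: ((¬x1 ∨ (F ∧ x0)) ∨ ((T ∨ x1) ∨ F)) ∨ (((x2 ∨ T) ∧ (x0 ∧ x0)) ∧ ((F ∨ x0) ∧ (x0 ∧ x2)))
  →1  ((¬x1 ∨ F) ∨ ((T ∨ x1) ∨ F)) ∨ (((x2 ∨ T) ∧ (x0 ∧ x0)) ∧ ((F ∨ x0) ∧ (x0 ∧ x2)))
  →2  (¬x1 ∨ ((T ∨ x1) ∨ F)) ∨ (((x2 ∨ T) ∧ (x0 ∧ x0)) ∧ ((F ∨ x0) ∧ (x0 ∧ x2)))
  →3  (¬x1 ∨ (T ∨ x1)) ∨ (((x2 ∨ T) ∧ (x0 ∧ x0)) ∧ ((F ∨ x0) ∧ (x0 ∧ x2)))
  →4  (¬x1 ∨ T) ∨ (((x2 ∨ T) ∧ (x0 ∧ x0)) ∧ ((F ∨ x0) ∧ (x0 ∧ x2)))
  →5  T ∨ (((x2 ∨ T) ∧ (x0 ∧ x0)) ∧ ((F ∨ x0) ∧ (x0 ∧ x2)))
  →6  T

Answer: YES — reaches normal form T in 6 ≤ 8 steps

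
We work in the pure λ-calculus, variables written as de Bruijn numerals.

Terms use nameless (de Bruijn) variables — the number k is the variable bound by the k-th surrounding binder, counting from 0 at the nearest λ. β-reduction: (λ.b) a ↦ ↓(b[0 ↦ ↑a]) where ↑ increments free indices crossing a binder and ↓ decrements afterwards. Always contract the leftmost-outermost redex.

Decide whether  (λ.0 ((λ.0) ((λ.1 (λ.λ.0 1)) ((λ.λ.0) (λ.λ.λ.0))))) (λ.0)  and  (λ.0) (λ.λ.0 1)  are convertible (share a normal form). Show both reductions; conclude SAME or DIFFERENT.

Term A:
  start: (λ.0 ((λ.0) ((λ.1 (λ.λ.0 1)) ((λ.λ.0) (λ.λ.λ.0))))) (λ.0)
  step 1: (λ.0) ((λ.0) ((λ.(λ.0) (λ.λ.0 1)) ((λ.λ.0) (λ.λ.λ.0))))
  step 2: (λ.0) ((λ.(λ.0) (λ.λ.0 1)) ((λ.λ.0) (λ.λ.λ.0)))
  step 3: (λ.(λ.0) (λ.λ.0 1)) ((λ.λ.0) (λ.λ.λ.0))
  step 4: (λ.0) (λ.λ.0 1)
  step 5: λ.λ.0 1

Term B:
  start: (λ.0) (λ.λ.0 1)
  step 1: λ.λ.0 1

Answer: SAME — A ⇓ λ.λ.0 1, B ⇓ λ.λ.0 1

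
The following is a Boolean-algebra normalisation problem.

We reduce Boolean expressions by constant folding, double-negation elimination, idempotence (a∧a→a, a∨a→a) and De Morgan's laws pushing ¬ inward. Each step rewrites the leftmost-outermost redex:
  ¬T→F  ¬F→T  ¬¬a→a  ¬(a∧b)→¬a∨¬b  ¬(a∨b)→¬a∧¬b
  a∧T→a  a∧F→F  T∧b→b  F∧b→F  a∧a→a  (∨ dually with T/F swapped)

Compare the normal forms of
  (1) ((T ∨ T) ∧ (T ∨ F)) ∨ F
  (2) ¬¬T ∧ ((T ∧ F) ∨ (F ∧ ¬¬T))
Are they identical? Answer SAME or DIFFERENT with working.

Answer: DIFFERENT — A ⇓ T, B ⇓ F

Reduction:
Term A:
  start: ((T ∨ T) ∧ (T ∨ F)) ∨ F
  →1  (T ∨ T) ∧ (T ∨ F)
  →2  T ∧ (T ∨ F)
  →3  T ∨ F
  →4  T

Term B:
  start: ¬¬T ∧ ((T ∧ F) ∨ (F ∧ ¬¬T))
  →1  T ∧ ((T ∧ F) ∨ (F ∧ ¬¬T))
  →2  (T ∧ F) ∨ (F ∧ ¬¬T)
  →3  F ∨ (F ∧ ¬¬T)
  →4  F ∧ ¬¬T
  →5  F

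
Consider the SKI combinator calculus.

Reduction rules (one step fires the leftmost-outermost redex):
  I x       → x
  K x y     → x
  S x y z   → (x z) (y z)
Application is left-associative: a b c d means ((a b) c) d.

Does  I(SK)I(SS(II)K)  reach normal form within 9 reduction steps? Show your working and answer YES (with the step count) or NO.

Answer: YES — reaches normal form SKK in 6 ≤ 9 steps

Derivation:
  start: I(SK)I(SS(II)K)
  step 1: SKI(SS(II)K)
  step 2: K(SS(II)K)(I(SS(II)K))
  step 3: SS(II)K
  step 4: SK(IIK)
  step 5: SK(IK)
  step 6: SKK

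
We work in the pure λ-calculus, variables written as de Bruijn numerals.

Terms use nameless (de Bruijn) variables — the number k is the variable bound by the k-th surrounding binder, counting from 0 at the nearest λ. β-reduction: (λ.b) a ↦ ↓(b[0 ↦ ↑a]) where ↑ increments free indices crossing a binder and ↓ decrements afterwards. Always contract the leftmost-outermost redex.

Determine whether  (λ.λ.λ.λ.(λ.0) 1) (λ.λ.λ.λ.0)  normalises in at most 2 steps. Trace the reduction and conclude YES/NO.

Answer: YES — reaches normal form λ.λ.λ.1 in 2 ≤ 2 steps

Reduction:
  start: (λ.λ.λ.λ.(λ.0) 1) (λ.λ.λ.λ.0)
  →1  λ.λ.λ.(λ.0) 1
  →2  λ.λ.λ.1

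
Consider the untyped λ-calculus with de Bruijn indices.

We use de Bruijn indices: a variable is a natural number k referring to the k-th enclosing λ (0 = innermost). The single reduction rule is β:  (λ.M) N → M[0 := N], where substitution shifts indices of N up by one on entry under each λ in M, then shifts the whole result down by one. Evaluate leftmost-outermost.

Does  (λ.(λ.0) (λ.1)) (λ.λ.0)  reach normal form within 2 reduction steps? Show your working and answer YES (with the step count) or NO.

  start: (λ.(λ.0) (λ.1)) (λ.λ.0)
  →1  (λ.0) (λ.λ.λ.0)
  →2  λ.λ.λ.0

Answer: YES — reaches normal form λ.λ.λ.0 in 2 ≤ 2 steps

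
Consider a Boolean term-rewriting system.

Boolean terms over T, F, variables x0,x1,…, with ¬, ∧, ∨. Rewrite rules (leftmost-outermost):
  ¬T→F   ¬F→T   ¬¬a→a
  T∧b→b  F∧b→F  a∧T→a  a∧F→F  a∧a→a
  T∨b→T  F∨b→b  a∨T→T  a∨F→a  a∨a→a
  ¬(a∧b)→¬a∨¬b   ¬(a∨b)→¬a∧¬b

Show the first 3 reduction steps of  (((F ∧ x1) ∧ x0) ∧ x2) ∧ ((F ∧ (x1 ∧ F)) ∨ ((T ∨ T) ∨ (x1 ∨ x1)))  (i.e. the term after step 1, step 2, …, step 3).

  start: (((F ∧ x1) ∧ x0) ∧ x2) ∧ ((F ∧ (x1 ∧ F)) ∨ ((T ∨ T) ∨ (x1 ∨ x1)))
  [1] ((F ∧ x0) ∧ x2) ∧ ((F ∧ (x1 ∧ F)) ∨ ((T ∨ T) ∨ (x1 ∨ x1)))
  [2] (F ∧ x2) ∧ ((F ∧ (x1 ∧ F)) ∨ ((T ∨ T) ∨ (x1 ∨ x1)))
  [3] F ∧ ((F ∧ (x1 ∧ F)) ∨ ((T ∨ T) ∨ (x1 ∨ x1)))

Answer: after 3 steps: F ∧ ((F ∧ (x1 ∧ F)) ∨ ((T ∨ T) ∨ (x1 ∨ x1)))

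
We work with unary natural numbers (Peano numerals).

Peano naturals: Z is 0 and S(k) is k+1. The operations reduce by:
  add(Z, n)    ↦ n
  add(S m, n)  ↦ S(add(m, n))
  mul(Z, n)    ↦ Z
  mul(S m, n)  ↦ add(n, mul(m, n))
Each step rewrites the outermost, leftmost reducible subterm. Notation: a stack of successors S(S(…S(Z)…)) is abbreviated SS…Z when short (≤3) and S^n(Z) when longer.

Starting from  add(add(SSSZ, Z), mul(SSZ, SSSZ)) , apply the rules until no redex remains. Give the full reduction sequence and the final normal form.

Answer: normal form = S^9(Z)  (in 19 steps)

Reduction:
  start: add(add(SSSZ, Z), mul(SSZ, SSSZ))
  [1] add(S(add(SSZ, Z)), mul(SSZ, SSSZ))
  [2] S(add(add(SSZ, Z), mul(SSZ, SSSZ)))
  [3] S(add(S(add(SZ, Z)), mul(SSZ, SSSZ)))
  [4] S(S(add(add(SZ, Z), mul(SSZ, SSSZ))))
  [5] S(S(add(S(add(Z, Z)), mul(SSZ, SSSZ))))
  [6] S(S(S(add(add(Z, Z), mul(SSZ, SSSZ)))))
  [7] S(S(S(add(Z, mul(SSZ, SSSZ)))))
  [8] S(S(S(mul(SSZ, SSSZ))))
  [9] S(S(S(add(SSSZ, mul(SZ, SSSZ)))))
  [10] S(S(S(S(add(SSZ, mul(SZ, SSSZ))))))
  [11] S(S(S(S(S(add(SZ, mul(SZ, SSSZ)))))))
  [12] S(S(S(S(S(S(add(Z, mul(SZ, SSSZ))))))))
  [13] S(S(S(S(S(S(mul(SZ, SSSZ)))))))
  [14] S(S(S(S(S(S(add(SSSZ, mul(Z, SSSZ))))))))
  [15] S(S(S(S(S(S(S(add(SSZ, mul(Z, SSSZ)))))))))
  [16] S(S(S(S(S(S(S(S(add(SZ, mul(Z, SSSZ))))))))))
  [17] S(S(S(S(S(S(S(S(S(add(Z, mul(Z, SSSZ)))))))))))
  [18] S(S(S(S(S(S(S(S(S(mul(Z, SSSZ))))))))))
  [19] S^9(Z)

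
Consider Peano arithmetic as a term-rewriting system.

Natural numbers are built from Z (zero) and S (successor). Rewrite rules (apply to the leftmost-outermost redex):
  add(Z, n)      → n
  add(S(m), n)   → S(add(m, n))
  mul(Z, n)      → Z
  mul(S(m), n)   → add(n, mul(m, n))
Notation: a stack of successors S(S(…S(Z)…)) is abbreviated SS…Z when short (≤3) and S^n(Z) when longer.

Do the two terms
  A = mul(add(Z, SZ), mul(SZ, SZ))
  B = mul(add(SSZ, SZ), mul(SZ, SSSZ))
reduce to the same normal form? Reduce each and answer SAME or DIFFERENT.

Term A:
  start: mul(add(Z, SZ), mul(SZ, SZ))
  [1] mul(SZ, mul(SZ, SZ))
  [2] add(mul(SZ, SZ), mul(Z, mul(SZ, SZ)))
  [3] add(add(SZ, mul(Z, SZ)), mul(Z, mul(SZ, SZ)))
  [4] add(S(add(Z, mul(Z, SZ))), mul(Z, mul(SZ, SZ)))
  [5] S(add(add(Z, mul(Z, SZ)), mul(Z, mul(SZ, SZ))))
  [6] S(add(mul(Z, SZ), mul(Z, mul(SZ, SZ))))
  [7] S(add(Z, mul(Z, mul(SZ, SZ))))
  [8] S(mul(Z, mul(SZ, SZ)))
  [9] SZ

Term B:
  start: mul(add(SSZ, SZ), mul(SZ, SSSZ))
  [1] mul(S(add(SZ, SZ)), mul(SZ, SSSZ))
  [2] add(mul(SZ, SSSZ), mul(add(SZ, SZ), mul(SZ, SSSZ)))
  [3] add(add(SSSZ, mul(Z, SSSZ)), mul(add(SZ, SZ), mul(SZ, SSSZ)))
  [4] add(S(add(SSZ, mul(Z, SSSZ))), mul(add(SZ, SZ), mul(SZ, SSSZ)))
  [5] S(add(add(SSZ, mul(Z, SSSZ)), mul(add(SZ, SZ), mul(SZ, SSSZ))))
  [6] S(add(S(add(SZ, mul(Z, SSSZ))), mul(add(SZ, SZ), mul(SZ, SSSZ))))
  [7] S(S(add(add(SZ, mul(Z, SSSZ)), mul(add(SZ, SZ), mul(SZ, SSSZ)))))
  [8] S(S(add(S(add(Z, mul(Z, SSSZ))), mul(add(SZ, SZ), mul(SZ, SSSZ)))))
  [9] S(S(S(add(add(Z, mul(Z, SSSZ)), mul(add(SZ, SZ), mul(SZ, SSSZ))))))
  [10] S(S(S(add(mul(Z, SSSZ), mul(add(SZ, SZ), mul(SZ, SSSZ))))))
  [11] S(S(S(add(Z, mul(add(SZ, SZ), mul(SZ, SSSZ))))))
  [12] S(S(S(mul(add(SZ, SZ), mul(SZ, SSSZ)))))
  [13] S(S(S(mul(S(add(Z, SZ)), mul(SZ, SSSZ)))))
  [14] S(S(S(add(mul(SZ, SSSZ), mul(add(Z, SZ), mul(SZ, SSSZ))))))
  [15] S(S(S(add(add(SSSZ, mul(Z, SSSZ)), mul(add(Z, SZ), mul(SZ, SSSZ))))))
  [16] S(S(S(add(S(add(SSZ, mul(Z, SSSZ))), mul(add(Z, SZ), mul(SZ, SSSZ))))))
  [17] S(S(S(S(add(add(SSZ, mul(Z, SSSZ)), mul(add(Z, SZ), mul(SZ, SSSZ)))))))
  [18] S(S(S(S(add(S(add(SZ, mul(Z, SSSZ))), mul(add(Z, SZ), mul(SZ, SSSZ)))))))
  [19] S(S(S(S(S(add(add(SZ, mul(Z, SSSZ)), mul(add(Z, SZ), mul(SZ, SSSZ))))))))
  [20] S(S(S(S(S(add(S(add(Z, mul(Z, SSSZ))), mul(add(Z, SZ), mul(SZ, SSSZ))))))))
  [21] S(S(S(S(S(S(add(add(Z, mul(Z, SSSZ)), mul(add(Z, SZ), mul(SZ, SSSZ)))))))))
  [22] S(S(S(S(S(S(add(mul(Z, SSSZ), mul(add(Z, SZ), mul(SZ, SSSZ)))))))))
  [23] S(S(S(S(S(S(add(Z, mul(add(Z, SZ), mul(SZ, SSSZ)))))))))
  [24] S(S(S(S(S(S(mul(add(Z, SZ), mul(SZ, SSSZ))))))))
  [25] S(S(S(S(S(S(mul(SZ, mul(SZ, SSSZ))))))))
  [26] S(S(S(S(S(S(add(mul(SZ, SSSZ), mul(Z, mul(SZ, SSSZ)))))))))
  [27] S(S(S(S(S(S(add(add(SSSZ, mul(Z, SSSZ)), mul(Z, mul(SZ, SSSZ)))))))))
  [28] S(S(S(S(S(S(add(S(add(SSZ, mul(Z, SSSZ))), mul(Z, mul(SZ, SSSZ)))))))))
  [29] S(S(S(S(S(S(S(add(add(SSZ, mul(Z, SSSZ)), mul(Z, mul(SZ, SSSZ))))))))))
  [30] S(S(S(S(S(S(S(add(S(add(SZ, mul(Z, SSSZ))), mul(Z, mul(SZ, SSSZ))))))))))
  [31] S(S(S(S(S(S(S(S(add(add(SZ, mul(Z, SSSZ)), mul(Z, mul(SZ, SSSZ)))))))))))
  [32] S(S(S(S(S(S(S(S(add(S(add(Z, mul(Z, SSSZ))), mul(Z, mul(SZ, SSSZ)))))))))))
  [33] S(S(S(S(S(S(S(S(S(add(add(Z, mul(Z, SSSZ)), mul(Z, mul(SZ, SSSZ))))))))))))
  [34] S(S(S(S(S(S(S(S(S(add(mul(Z, SSSZ), mul(Z, mul(SZ, SSSZ))))))))))))
  [35] S(S(S(S(S(S(S(S(S(add(Z, mul(Z, mul(SZ, SSSZ))))))))))))
  [36] S(S(S(S(S(S(S(S(S(mul(Z, mul(SZ, SSSZ)))))))))))
  [37] S^9(Z)

Answer: DIFFERENT — A ⇓ SZ, B ⇓ S^9(Z)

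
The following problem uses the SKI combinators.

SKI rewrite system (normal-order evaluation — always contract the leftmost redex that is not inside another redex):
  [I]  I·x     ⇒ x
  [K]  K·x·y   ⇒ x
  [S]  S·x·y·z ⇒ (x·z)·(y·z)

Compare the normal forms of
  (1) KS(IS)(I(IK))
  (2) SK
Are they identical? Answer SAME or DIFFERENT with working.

Term A:
  start: KS(IS)(I(IK))
  [1] S(I(IK))
  [2] S(IK)
  [3] SK

Term B:
  start: SK

Answer: SAME — A ⇓ SK, B ⇓ SK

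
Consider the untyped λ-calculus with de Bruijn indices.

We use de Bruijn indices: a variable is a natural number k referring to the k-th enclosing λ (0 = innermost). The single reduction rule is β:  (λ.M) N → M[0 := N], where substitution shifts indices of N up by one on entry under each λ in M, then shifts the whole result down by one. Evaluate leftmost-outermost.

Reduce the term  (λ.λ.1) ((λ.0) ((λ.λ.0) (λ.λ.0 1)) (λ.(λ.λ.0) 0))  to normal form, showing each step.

Answer: normal form = λ.λ.λ.0  (in 5 steps)

Derivation:
  start: (λ.λ.1) ((λ.0) ((λ.λ.0) (λ.λ.0 1)) (λ.(λ.λ.0) 0))
  step 1: λ.(λ.0) ((λ.λ.0) (λ.λ.0 1)) (λ.(λ.λ.0) 0)
  step 2: λ.(λ.λ.0) (λ.λ.0 1) (λ.(λ.λ.0) 0)
  step 3: λ.(λ.0) (λ.(λ.λ.0) 0)
  step 4: λ.λ.(λ.λ.0) 0
  step 5: λ.λ.λ.0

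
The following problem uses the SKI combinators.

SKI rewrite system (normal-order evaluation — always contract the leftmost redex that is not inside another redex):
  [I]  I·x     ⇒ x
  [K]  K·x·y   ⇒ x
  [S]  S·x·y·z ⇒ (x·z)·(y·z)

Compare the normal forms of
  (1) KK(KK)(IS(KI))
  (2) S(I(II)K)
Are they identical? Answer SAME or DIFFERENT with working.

Answer: DIFFERENT — A ⇓ K(S(KI)), B ⇓ SK

Derivation:
Term A:
  start: KK(KK)(IS(KI))
  [1] K(IS(KI))
  [2] K(S(KI))

Term B:
  start: S(I(II)K)
  [1] S(IIK)
  [2] S(IK)
  [3] SK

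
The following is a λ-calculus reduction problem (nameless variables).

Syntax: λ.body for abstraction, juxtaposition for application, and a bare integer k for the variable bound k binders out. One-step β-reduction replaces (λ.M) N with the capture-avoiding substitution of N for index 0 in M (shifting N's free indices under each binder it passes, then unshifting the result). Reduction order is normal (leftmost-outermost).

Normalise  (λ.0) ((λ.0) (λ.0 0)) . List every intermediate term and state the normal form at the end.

  start: (λ.0) ((λ.0) (λ.0 0))
  step 1: (λ.0) (λ.0 0)
  step 2: λ.0 0

Answer: normal form = λ.0 0  (in 2 steps)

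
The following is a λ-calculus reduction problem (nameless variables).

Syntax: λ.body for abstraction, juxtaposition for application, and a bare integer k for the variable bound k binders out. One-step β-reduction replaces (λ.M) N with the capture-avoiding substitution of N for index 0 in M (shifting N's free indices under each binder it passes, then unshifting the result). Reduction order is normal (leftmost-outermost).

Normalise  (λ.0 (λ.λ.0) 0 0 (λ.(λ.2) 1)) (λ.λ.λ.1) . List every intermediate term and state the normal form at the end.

Answer: normal form = λ.λ.1  (in 5 steps)

Derivation:
  start: (λ.0 (λ.λ.0) 0 0 (λ.(λ.2) 1)) (λ.λ.λ.1)
  step 1: (λ.λ.λ.1) (λ.λ.0) (λ.λ.λ.1) (λ.λ.λ.1) (λ.(λ.λ.λ.λ.1) (λ.λ.λ.1))
  step 2: (λ.λ.1) (λ.λ.λ.1) (λ.λ.λ.1) (λ.(λ.λ.λ.λ.1) (λ.λ.λ.1))
  step 3: (λ.λ.λ.λ.1) (λ.λ.λ.1) (λ.(λ.λ.λ.λ.1) (λ.λ.λ.1))
  step 4: (λ.λ.λ.1) (λ.(λ.λ.λ.λ.1) (λ.λ.λ.1))
  step 5: λ.λ.1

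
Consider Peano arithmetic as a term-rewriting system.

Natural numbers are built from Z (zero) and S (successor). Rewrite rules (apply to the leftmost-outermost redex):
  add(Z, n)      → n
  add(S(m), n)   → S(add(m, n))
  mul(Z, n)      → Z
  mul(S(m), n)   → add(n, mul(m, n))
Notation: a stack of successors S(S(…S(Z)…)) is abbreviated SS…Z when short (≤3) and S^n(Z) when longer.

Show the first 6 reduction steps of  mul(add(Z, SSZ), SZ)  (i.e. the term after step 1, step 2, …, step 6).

Answer: after 6 steps: S(S(add(Z, mul(Z, SZ))))

Working:
  start: mul(add(Z, SSZ), SZ)
  →1  mul(SSZ, SZ)
  →2  add(SZ, mul(SZ, SZ))
  →3  S(add(Z, mul(SZ, SZ)))
  →4  S(mul(SZ, SZ))
  →5  S(add(SZ, mul(Z, SZ)))
  →6  S(S(add(Z, mul(Z, SZ))))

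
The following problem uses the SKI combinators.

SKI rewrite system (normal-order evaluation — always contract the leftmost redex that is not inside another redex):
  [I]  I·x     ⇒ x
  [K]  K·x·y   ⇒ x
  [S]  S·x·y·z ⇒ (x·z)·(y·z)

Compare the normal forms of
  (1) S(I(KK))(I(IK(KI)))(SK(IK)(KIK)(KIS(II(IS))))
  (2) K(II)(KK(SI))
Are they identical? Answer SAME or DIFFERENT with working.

Answer: DIFFERENT — A ⇓ K(KI), B ⇓ I

Working:
Term A:
  start: S(I(KK))(I(IK(KI)))(SK(IK)(KIK)(KIS(II(IS))))
  step 1: I(KK)(SK(IK)(KIK)(KIS(II(IS))))(I(IK(KI))(SK(IK)(KIK)(KIS(II(IS)))))
  step 2: KK(SK(IK)(KIK)(KIS(II(IS))))(I(IK(KI))(SK(IK)(KIK)(KIS(II(IS)))))
  step 3: K(I(IK(KI))(SK(IK)(KIK)(KIS(II(IS)))))
  step 4: K(IK(KI)(SK(IK)(KIK)(KIS(II(IS)))))
  step 5: K(K(KI)(SK(IK)(KIK)(KIS(II(IS)))))
  step 6: K(KI)

Term B:
  start: K(II)(KK(SI))
  step 1: II
  step 2: I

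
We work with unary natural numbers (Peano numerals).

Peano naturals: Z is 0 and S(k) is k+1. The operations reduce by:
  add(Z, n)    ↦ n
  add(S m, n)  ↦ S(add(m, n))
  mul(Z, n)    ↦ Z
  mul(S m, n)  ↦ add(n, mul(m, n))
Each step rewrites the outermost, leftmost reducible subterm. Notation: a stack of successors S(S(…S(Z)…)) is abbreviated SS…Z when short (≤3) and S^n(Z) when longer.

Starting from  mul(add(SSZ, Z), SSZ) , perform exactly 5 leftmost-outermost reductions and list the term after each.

Answer: after 5 steps: S(S(mul(add(SZ, Z), SSZ)))

Working:
  start: mul(add(SSZ, Z), SSZ)
  →1  mul(S(add(SZ, Z)), SSZ)
  →2  add(SSZ, mul(add(SZ, Z), SSZ))
  →3  S(add(SZ, mul(add(SZ, Z), SSZ)))
  →4  S(S(add(Z, mul(add(SZ, Z), SSZ))))
  →5  S(S(mul(add(SZ, Z), SSZ)))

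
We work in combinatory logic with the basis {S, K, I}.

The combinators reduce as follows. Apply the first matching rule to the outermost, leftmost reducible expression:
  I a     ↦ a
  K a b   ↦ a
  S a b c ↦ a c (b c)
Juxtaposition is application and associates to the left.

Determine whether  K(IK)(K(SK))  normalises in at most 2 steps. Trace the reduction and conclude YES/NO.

  start: K(IK)(K(SK))
  step 1: IK
  step 2: K

Answer: YES — reaches normal form K in 2 ≤ 2 steps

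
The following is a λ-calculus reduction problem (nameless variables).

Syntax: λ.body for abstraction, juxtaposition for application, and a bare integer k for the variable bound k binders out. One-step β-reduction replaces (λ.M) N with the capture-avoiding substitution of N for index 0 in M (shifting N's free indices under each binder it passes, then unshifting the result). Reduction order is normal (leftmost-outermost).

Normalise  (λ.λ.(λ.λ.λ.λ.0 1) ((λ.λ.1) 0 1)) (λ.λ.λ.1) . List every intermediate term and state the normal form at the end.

Answer: normal form = λ.λ.λ.λ.0 1  (in 2 steps)

Derivation:
  start: (λ.λ.(λ.λ.λ.λ.0 1) ((λ.λ.1) 0 1)) (λ.λ.λ.1)
  step 1: λ.(λ.λ.λ.λ.0 1) ((λ.λ.1) 0 (λ.λ.λ.1))
  step 2: λ.λ.λ.λ.0 1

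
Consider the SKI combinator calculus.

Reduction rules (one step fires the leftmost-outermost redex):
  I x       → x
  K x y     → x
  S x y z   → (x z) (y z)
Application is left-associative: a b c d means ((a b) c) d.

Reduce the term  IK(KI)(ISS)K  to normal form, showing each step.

  start: IK(KI)(ISS)K
  [1] K(KI)(ISS)K
  [2] KIK
  [3] I

Answer: normal form = I  (in 3 steps)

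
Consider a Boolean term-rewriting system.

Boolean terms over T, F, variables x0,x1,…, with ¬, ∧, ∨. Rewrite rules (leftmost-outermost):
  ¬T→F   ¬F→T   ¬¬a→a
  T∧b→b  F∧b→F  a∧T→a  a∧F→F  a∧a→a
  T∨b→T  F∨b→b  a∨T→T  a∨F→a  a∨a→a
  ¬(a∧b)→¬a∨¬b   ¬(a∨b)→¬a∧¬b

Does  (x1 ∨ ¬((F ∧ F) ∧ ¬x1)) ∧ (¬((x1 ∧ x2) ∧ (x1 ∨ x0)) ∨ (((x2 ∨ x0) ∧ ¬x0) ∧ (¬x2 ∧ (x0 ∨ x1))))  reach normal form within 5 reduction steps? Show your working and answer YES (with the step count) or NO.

Answer: NO — after 5 steps the term is (x1 ∨ T) ∧ (¬((x1 ∧ x2) ∧ (x1 ∨ x0)) ∨ (((x2 ∨ x0) ∧ ¬x0) ∧ (¬x2 ∧ (x0 ∨ x1)))), not yet normal

Reduction:
  start: (x1 ∨ ¬((F ∧ F) ∧ ¬x1)) ∧ (¬((x1 ∧ x2) ∧ (x1 ∨ x0)) ∨ (((x2 ∨ x0) ∧ ¬x0) ∧ (¬x2 ∧ (x0 ∨ x1))))
  step 1: (x1 ∨ (¬(F ∧ F) ∨ ¬¬x1)) ∧ (¬((x1 ∧ x2) ∧ (x1 ∨ x0)) ∨ (((x2 ∨ x0) ∧ ¬x0) ∧ (¬x2 ∧ (x0 ∨ x1))))
  step 2: (x1 ∨ ((¬F ∨ ¬F) ∨ ¬¬x1)) ∧ (¬((x1 ∧ x2) ∧ (x1 ∨ x0)) ∨ (((x2 ∨ x0) ∧ ¬x0) ∧ (¬x2 ∧ (x0 ∨ x1))))
  step 3: (x1 ∨ (¬F ∨ ¬¬x1)) ∧ (¬((x1 ∧ x2) ∧ (x1 ∨ x0)) ∨ (((x2 ∨ x0) ∧ ¬x0) ∧ (¬x2 ∧ (x0 ∨ x1))))
  step 4: (x1 ∨ (T ∨ ¬¬x1)) ∧ (¬((x1 ∧ x2) ∧ (x1 ∨ x0)) ∨ (((x2 ∨ x0) ∧ ¬x0) ∧ (¬x2 ∧ (x0 ∨ x1))))
  step 5: (x1 ∨ T) ∧ (¬((x1 ∧ x2) ∧ (x1 ∨ x0)) ∨ (((x2 ∨ x0) ∧ ¬x0) ∧ (¬x2 ∧ (x0 ∨ x1))))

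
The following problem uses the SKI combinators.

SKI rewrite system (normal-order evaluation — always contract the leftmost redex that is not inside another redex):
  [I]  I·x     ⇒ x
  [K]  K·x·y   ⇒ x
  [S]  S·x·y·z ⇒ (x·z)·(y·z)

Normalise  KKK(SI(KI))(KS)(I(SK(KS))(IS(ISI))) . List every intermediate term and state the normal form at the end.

  start: KKK(SI(KI))(KS)(I(SK(KS))(IS(ISI)))
  [1] K(SI(KI))(KS)(I(SK(KS))(IS(ISI)))
  [2] SI(KI)(I(SK(KS))(IS(ISI)))
  [3] I(I(SK(KS))(IS(ISI)))(KI(I(SK(KS))(IS(ISI))))
  [4] I(SK(KS))(IS(ISI))(KI(I(SK(KS))(IS(ISI))))
  [5] SK(KS)(IS(ISI))(KI(I(SK(KS))(IS(ISI))))
  [6] K(IS(ISI))(KS(IS(ISI)))(KI(I(SK(KS))(IS(ISI))))
  [7] IS(ISI)(KI(I(SK(KS))(IS(ISI))))
  [8] S(ISI)(KI(I(SK(KS))(IS(ISI))))
  [9] S(SI)(KI(I(SK(KS))(IS(ISI))))
  [10] S(SI)I

Answer: normal form = S(SI)I  (in 10 steps)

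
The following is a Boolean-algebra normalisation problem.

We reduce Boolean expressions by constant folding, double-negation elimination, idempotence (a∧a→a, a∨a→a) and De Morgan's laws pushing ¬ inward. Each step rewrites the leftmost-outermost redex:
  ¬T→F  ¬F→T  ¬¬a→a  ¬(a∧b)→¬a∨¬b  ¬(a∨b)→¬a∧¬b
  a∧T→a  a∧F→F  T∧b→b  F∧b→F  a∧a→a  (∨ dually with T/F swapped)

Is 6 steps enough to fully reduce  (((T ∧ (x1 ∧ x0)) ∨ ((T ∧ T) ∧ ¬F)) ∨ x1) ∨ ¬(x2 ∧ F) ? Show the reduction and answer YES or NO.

  start: (((T ∧ (x1 ∧ x0)) ∨ ((T ∧ T) ∧ ¬F)) ∨ x1) ∨ ¬(x2 ∧ F)
  →1  (((x1 ∧ x0) ∨ ((T ∧ T) ∧ ¬F)) ∨ x1) ∨ ¬(x2 ∧ F)
  →2  (((x1 ∧ x0) ∨ (T ∧ ¬F)) ∨ x1) ∨ ¬(x2 ∧ F)
  →3  (((x1 ∧ x0) ∨ ¬F) ∨ x1) ∨ ¬(x2 ∧ F)
  →4  (((x1 ∧ x0) ∨ T) ∨ x1) ∨ ¬(x2 ∧ F)
  →5  (T ∨ x1) ∨ ¬(x2 ∧ F)
  →6  T ∨ ¬(x2 ∧ F)

Answer: NO — after 6 steps the term is T ∨ ¬(x2 ∧ F), not yet normal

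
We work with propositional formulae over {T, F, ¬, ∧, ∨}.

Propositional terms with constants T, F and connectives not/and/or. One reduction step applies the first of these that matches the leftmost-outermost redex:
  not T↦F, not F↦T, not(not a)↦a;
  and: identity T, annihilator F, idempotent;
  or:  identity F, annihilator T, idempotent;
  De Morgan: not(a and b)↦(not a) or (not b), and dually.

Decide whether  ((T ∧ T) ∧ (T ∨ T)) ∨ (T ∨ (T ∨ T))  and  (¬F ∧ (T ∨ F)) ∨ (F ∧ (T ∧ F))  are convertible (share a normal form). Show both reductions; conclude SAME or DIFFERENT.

Term A:
  start: ((T ∧ T) ∧ (T ∨ T)) ∨ (T ∨ (T ∨ T))
  step 1: (T ∧ (T ∨ T)) ∨ (T ∨ (T ∨ T))
  step 2: (T ∨ T) ∨ (T ∨ (T ∨ T))
  step 3: T ∨ (T ∨ (T ∨ T))
  step 4: T

Term B:
  start: (¬F ∧ (T ∨ F)) ∨ (F ∧ (T ∧ F))
  step 1: (T ∧ (T ∨ F)) ∨ (F ∧ (T ∧ F))
  step 2: (T ∨ F) ∨ (F ∧ (T ∧ F))
  step 3: T ∨ (F ∧ (T ∧ F))
  step 4: T

Answer: SAME — A ⇓ T, B ⇓ T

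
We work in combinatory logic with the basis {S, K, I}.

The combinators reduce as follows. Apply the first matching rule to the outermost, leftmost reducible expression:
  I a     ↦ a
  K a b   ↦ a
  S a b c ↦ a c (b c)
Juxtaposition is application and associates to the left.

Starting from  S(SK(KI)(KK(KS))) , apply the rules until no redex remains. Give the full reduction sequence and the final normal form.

Answer: normal form = SK  (in 3 steps)

Reduction:
  start: S(SK(KI)(KK(KS)))
  [1] S(K(KK(KS))(KI(KK(KS))))
  [2] S(KK(KS))
  [3] SK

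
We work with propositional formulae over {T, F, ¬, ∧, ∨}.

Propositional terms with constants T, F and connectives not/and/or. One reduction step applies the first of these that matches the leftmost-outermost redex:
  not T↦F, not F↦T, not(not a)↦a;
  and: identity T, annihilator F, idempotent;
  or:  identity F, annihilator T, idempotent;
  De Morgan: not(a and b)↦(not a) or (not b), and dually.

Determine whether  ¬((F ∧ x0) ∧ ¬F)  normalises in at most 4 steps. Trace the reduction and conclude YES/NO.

  start: ¬((F ∧ x0) ∧ ¬F)
  →1  ¬(F ∧ x0) ∨ ¬¬F
  →2  (¬F ∨ ¬x0) ∨ ¬¬F
  →3  (T ∨ ¬x0) ∨ ¬¬F
  →4  T ∨ ¬¬F

Answer: NO — after 4 steps the term is T ∨ ¬¬F, not yet normal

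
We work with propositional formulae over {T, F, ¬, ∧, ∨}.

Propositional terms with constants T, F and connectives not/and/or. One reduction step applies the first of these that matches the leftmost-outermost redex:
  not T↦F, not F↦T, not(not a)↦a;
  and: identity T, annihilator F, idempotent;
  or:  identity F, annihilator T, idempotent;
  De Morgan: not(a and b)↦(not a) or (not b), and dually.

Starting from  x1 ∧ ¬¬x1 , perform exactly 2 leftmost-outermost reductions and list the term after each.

  start: x1 ∧ ¬¬x1
  step 1: x1 ∧ x1
  step 2: x1

Answer: after 2 steps: x1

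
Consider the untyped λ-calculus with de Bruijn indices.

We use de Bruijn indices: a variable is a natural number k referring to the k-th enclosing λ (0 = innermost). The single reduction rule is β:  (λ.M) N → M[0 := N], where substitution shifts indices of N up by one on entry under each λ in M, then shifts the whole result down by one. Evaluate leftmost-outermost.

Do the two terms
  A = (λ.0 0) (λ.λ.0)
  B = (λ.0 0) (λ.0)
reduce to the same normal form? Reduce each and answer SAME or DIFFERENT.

Term A:
  start: (λ.0 0) (λ.λ.0)
  [1] (λ.λ.0) (λ.λ.0)
  [2] λ.0

Term B:
  start: (λ.0 0) (λ.0)
  [1] (λ.0) (λ.0)
  [2] λ.0

Answer: SAME — A ⇓ λ.0, B ⇓ λ.0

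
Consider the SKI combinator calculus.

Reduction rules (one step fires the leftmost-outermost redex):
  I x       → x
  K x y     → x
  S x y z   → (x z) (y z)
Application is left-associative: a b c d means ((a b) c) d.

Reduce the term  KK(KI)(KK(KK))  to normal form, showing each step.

Answer: normal form = KK  (in 2 steps)

Working:
  start: KK(KI)(KK(KK))
  [1] K(KK(KK))
  [2] KK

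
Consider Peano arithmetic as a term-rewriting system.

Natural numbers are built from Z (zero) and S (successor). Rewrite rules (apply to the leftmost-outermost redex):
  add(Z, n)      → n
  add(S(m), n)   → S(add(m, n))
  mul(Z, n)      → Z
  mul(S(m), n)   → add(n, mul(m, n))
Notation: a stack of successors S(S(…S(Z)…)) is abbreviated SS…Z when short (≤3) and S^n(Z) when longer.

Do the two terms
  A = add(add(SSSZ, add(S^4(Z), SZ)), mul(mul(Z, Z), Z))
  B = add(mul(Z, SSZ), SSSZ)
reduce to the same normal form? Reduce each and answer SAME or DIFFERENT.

Term A:
  start: add(add(SSSZ, add(S^4(Z), SZ)), mul(mul(Z, Z), Z))
  step 1: add(S(add(SSZ, add(S^4(Z), SZ))), mul(mul(Z, Z), Z))
  step 2: S(add(add(SSZ, add(S^4(Z), SZ)), mul(mul(Z, Z), Z)))
  step 3: S(add(S(add(SZ, add(S^4(Z), SZ))), mul(mul(Z, Z), Z)))
  step 4: S(S(add(add(SZ, add(S^4(Z), SZ)), mul(mul(Z, Z), Z))))
  step 5: S(S(add(S(add(Z, add(S^4(Z), SZ))), mul(mul(Z, Z), Z))))
  step 6: S(S(S(add(add(Z, add(S^4(Z), SZ)), mul(mul(Z, Z), Z)))))
  step 7: S(S(S(add(add(S^4(Z), SZ), mul(mul(Z, Z), Z)))))
  step 8: S(S(S(add(S(add(SSSZ, SZ)), mul(mul(Z, Z), Z)))))
  step 9: S(S(S(S(add(add(SSSZ, SZ), mul(mul(Z, Z), Z))))))
  step 10: S(S(S(S(add(S(add(SSZ, SZ)), mul(mul(Z, Z), Z))))))
  step 11: S(S(S(S(S(add(add(SSZ, SZ), mul(mul(Z, Z), Z)))))))
  step 12: S(S(S(S(S(add(S(add(SZ, SZ)), mul(mul(Z, Z), Z)))))))
  step 13: S(S(S(S(S(S(add(add(SZ, SZ), mul(mul(Z, Z), Z))))))))
  step 14: S(S(S(S(S(S(add(S(add(Z, SZ)), mul(mul(Z, Z), Z))))))))
  step 15: S(S(S(S(S(S(S(add(add(Z, SZ), mul(mul(Z, Z), Z)))))))))
  step 16: S(S(S(S(S(S(S(add(SZ, mul(mul(Z, Z), Z)))))))))
  step 17: S(S(S(S(S(S(S(S(add(Z, mul(mul(Z, Z), Z))))))))))
  step 18: S(S(S(S(S(S(S(S(mul(mul(Z, Z), Z)))))))))
  step 19: S(S(S(S(S(S(S(S(mul(Z, Z)))))))))
  step 20: S^8(Z)

Term B:
  start: add(mul(Z, SSZ), SSSZ)
  step 1: add(Z, SSSZ)
  step 2: SSSZ

Answer: DIFFERENT — A ⇓ S^8(Z), B ⇓ SSSZ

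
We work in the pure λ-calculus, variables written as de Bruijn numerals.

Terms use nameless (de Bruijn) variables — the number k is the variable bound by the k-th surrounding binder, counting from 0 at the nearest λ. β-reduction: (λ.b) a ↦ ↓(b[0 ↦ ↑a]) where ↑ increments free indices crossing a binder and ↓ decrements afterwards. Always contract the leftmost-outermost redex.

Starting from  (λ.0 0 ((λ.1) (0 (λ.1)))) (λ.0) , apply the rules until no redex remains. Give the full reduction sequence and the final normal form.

  start: (λ.0 0 ((λ.1) (0 (λ.1)))) (λ.0)
  →1  (λ.0) (λ.0) ((λ.λ.0) ((λ.0) (λ.λ.0)))
  →2  (λ.0) ((λ.λ.0) ((λ.0) (λ.λ.0)))
  →3  (λ.λ.0) ((λ.0) (λ.λ.0))
  →4  λ.0

Answer: normal form = λ.0  (in 4 steps)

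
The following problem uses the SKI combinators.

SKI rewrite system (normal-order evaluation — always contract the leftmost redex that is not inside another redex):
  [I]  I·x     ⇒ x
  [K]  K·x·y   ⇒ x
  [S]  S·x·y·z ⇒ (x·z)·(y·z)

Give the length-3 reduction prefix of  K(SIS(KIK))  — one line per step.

  start: K(SIS(KIK))
  step 1: K(I(KIK)(S(KIK)))
  step 2: K(KIK(S(KIK)))
  step 3: K(I(S(KIK)))

Answer: after 3 steps: K(I(S(KIK)))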